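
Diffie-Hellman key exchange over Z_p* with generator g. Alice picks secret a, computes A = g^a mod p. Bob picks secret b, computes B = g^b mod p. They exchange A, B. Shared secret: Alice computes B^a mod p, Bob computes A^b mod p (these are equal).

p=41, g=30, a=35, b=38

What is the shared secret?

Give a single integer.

Answer: 9

Derivation:
A = 30^35 mod 41  (bits of 35 = 100011)
  bit 0 = 1: r = r^2 * 30 mod 41 = 1^2 * 30 = 1*30 = 30
  bit 1 = 0: r = r^2 mod 41 = 30^2 = 39
  bit 2 = 0: r = r^2 mod 41 = 39^2 = 4
  bit 3 = 0: r = r^2 mod 41 = 4^2 = 16
  bit 4 = 1: r = r^2 * 30 mod 41 = 16^2 * 30 = 10*30 = 13
  bit 5 = 1: r = r^2 * 30 mod 41 = 13^2 * 30 = 5*30 = 27
  -> A = 27
B = 30^38 mod 41  (bits of 38 = 100110)
  bit 0 = 1: r = r^2 * 30 mod 41 = 1^2 * 30 = 1*30 = 30
  bit 1 = 0: r = r^2 mod 41 = 30^2 = 39
  bit 2 = 0: r = r^2 mod 41 = 39^2 = 4
  bit 3 = 1: r = r^2 * 30 mod 41 = 4^2 * 30 = 16*30 = 29
  bit 4 = 1: r = r^2 * 30 mod 41 = 29^2 * 30 = 21*30 = 15
  bit 5 = 0: r = r^2 mod 41 = 15^2 = 20
  -> B = 20
s = B^a = 20^35 mod 41  (bits of 35 = 100011)
  bit 0 = 1: r = r^2 * 20 mod 41 = 1^2 * 20 = 1*20 = 20
  bit 1 = 0: r = r^2 mod 41 = 20^2 = 31
  bit 2 = 0: r = r^2 mod 41 = 31^2 = 18
  bit 3 = 0: r = r^2 mod 41 = 18^2 = 37
  bit 4 = 1: r = r^2 * 20 mod 41 = 37^2 * 20 = 16*20 = 33
  bit 5 = 1: r = r^2 * 20 mod 41 = 33^2 * 20 = 23*20 = 9
  -> s = B^a = 9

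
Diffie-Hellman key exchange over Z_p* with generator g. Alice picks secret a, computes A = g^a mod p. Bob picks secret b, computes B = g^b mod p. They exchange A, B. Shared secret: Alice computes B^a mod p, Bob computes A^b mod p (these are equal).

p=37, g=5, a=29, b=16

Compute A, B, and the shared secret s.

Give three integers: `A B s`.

Answer: 35 34 9

Derivation:
A = 5^29 mod 37  (bits of 29 = 11101)
  bit 0 = 1: r = r^2 * 5 mod 37 = 1^2 * 5 = 1*5 = 5
  bit 1 = 1: r = r^2 * 5 mod 37 = 5^2 * 5 = 25*5 = 14
  bit 2 = 1: r = r^2 * 5 mod 37 = 14^2 * 5 = 11*5 = 18
  bit 3 = 0: r = r^2 mod 37 = 18^2 = 28
  bit 4 = 1: r = r^2 * 5 mod 37 = 28^2 * 5 = 7*5 = 35
  -> A = 35
B = 5^16 mod 37  (bits of 16 = 10000)
  bit 0 = 1: r = r^2 * 5 mod 37 = 1^2 * 5 = 1*5 = 5
  bit 1 = 0: r = r^2 mod 37 = 5^2 = 25
  bit 2 = 0: r = r^2 mod 37 = 25^2 = 33
  bit 3 = 0: r = r^2 mod 37 = 33^2 = 16
  bit 4 = 0: r = r^2 mod 37 = 16^2 = 34
  -> B = 34
s = B^a = 34^29 mod 37  (bits of 29 = 11101)
  bit 0 = 1: r = r^2 * 34 mod 37 = 1^2 * 34 = 1*34 = 34
  bit 1 = 1: r = r^2 * 34 mod 37 = 34^2 * 34 = 9*34 = 10
  bit 2 = 1: r = r^2 * 34 mod 37 = 10^2 * 34 = 26*34 = 33
  bit 3 = 0: r = r^2 mod 37 = 33^2 = 16
  bit 4 = 1: r = r^2 * 34 mod 37 = 16^2 * 34 = 34*34 = 9
  -> s = B^a = 9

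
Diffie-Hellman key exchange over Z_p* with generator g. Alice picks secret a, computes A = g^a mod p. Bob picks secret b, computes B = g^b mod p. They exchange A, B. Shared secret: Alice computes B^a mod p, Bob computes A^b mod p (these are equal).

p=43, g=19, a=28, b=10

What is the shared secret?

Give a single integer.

A = 19^28 mod 43  (bits of 28 = 11100)
  bit 0 = 1: r = r^2 * 19 mod 43 = 1^2 * 19 = 1*19 = 19
  bit 1 = 1: r = r^2 * 19 mod 43 = 19^2 * 19 = 17*19 = 22
  bit 2 = 1: r = r^2 * 19 mod 43 = 22^2 * 19 = 11*19 = 37
  bit 3 = 0: r = r^2 mod 43 = 37^2 = 36
  bit 4 = 0: r = r^2 mod 43 = 36^2 = 6
  -> A = 6
B = 19^10 mod 43  (bits of 10 = 1010)
  bit 0 = 1: r = r^2 * 19 mod 43 = 1^2 * 19 = 1*19 = 19
  bit 1 = 0: r = r^2 mod 43 = 19^2 = 17
  bit 2 = 1: r = r^2 * 19 mod 43 = 17^2 * 19 = 31*19 = 30
  bit 3 = 0: r = r^2 mod 43 = 30^2 = 40
  -> B = 40
s = B^a = 40^28 mod 43  (bits of 28 = 11100)
  bit 0 = 1: r = r^2 * 40 mod 43 = 1^2 * 40 = 1*40 = 40
  bit 1 = 1: r = r^2 * 40 mod 43 = 40^2 * 40 = 9*40 = 16
  bit 2 = 1: r = r^2 * 40 mod 43 = 16^2 * 40 = 41*40 = 6
  bit 3 = 0: r = r^2 mod 43 = 6^2 = 36
  bit 4 = 0: r = r^2 mod 43 = 36^2 = 6
  -> s = B^a = 6

Answer: 6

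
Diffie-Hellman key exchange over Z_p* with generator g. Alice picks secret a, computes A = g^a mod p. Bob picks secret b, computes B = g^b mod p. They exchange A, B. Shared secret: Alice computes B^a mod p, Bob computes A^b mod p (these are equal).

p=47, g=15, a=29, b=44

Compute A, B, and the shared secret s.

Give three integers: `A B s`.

A = 15^29 mod 47  (bits of 29 = 11101)
  bit 0 = 1: r = r^2 * 15 mod 47 = 1^2 * 15 = 1*15 = 15
  bit 1 = 1: r = r^2 * 15 mod 47 = 15^2 * 15 = 37*15 = 38
  bit 2 = 1: r = r^2 * 15 mod 47 = 38^2 * 15 = 34*15 = 40
  bit 3 = 0: r = r^2 mod 47 = 40^2 = 2
  bit 4 = 1: r = r^2 * 15 mod 47 = 2^2 * 15 = 4*15 = 13
  -> A = 13
B = 15^44 mod 47  (bits of 44 = 101100)
  bit 0 = 1: r = r^2 * 15 mod 47 = 1^2 * 15 = 1*15 = 15
  bit 1 = 0: r = r^2 mod 47 = 15^2 = 37
  bit 2 = 1: r = r^2 * 15 mod 47 = 37^2 * 15 = 6*15 = 43
  bit 3 = 1: r = r^2 * 15 mod 47 = 43^2 * 15 = 16*15 = 5
  bit 4 = 0: r = r^2 mod 47 = 5^2 = 25
  bit 5 = 0: r = r^2 mod 47 = 25^2 = 14
  -> B = 14
s = B^a = 14^29 mod 47  (bits of 29 = 11101)
  bit 0 = 1: r = r^2 * 14 mod 47 = 1^2 * 14 = 1*14 = 14
  bit 1 = 1: r = r^2 * 14 mod 47 = 14^2 * 14 = 8*14 = 18
  bit 2 = 1: r = r^2 * 14 mod 47 = 18^2 * 14 = 42*14 = 24
  bit 3 = 0: r = r^2 mod 47 = 24^2 = 12
  bit 4 = 1: r = r^2 * 14 mod 47 = 12^2 * 14 = 3*14 = 42
  -> s = B^a = 42

Answer: 13 14 42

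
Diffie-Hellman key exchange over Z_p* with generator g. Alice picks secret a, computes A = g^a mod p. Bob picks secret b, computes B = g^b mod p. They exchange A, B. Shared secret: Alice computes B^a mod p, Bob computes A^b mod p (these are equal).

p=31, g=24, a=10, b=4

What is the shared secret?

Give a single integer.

Answer: 25

Derivation:
A = 24^10 mod 31  (bits of 10 = 1010)
  bit 0 = 1: r = r^2 * 24 mod 31 = 1^2 * 24 = 1*24 = 24
  bit 1 = 0: r = r^2 mod 31 = 24^2 = 18
  bit 2 = 1: r = r^2 * 24 mod 31 = 18^2 * 24 = 14*24 = 26
  bit 3 = 0: r = r^2 mod 31 = 26^2 = 25
  -> A = 25
B = 24^4 mod 31  (bits of 4 = 100)
  bit 0 = 1: r = r^2 * 24 mod 31 = 1^2 * 24 = 1*24 = 24
  bit 1 = 0: r = r^2 mod 31 = 24^2 = 18
  bit 2 = 0: r = r^2 mod 31 = 18^2 = 14
  -> B = 14
s = B^a = 14^10 mod 31  (bits of 10 = 1010)
  bit 0 = 1: r = r^2 * 14 mod 31 = 1^2 * 14 = 1*14 = 14
  bit 1 = 0: r = r^2 mod 31 = 14^2 = 10
  bit 2 = 1: r = r^2 * 14 mod 31 = 10^2 * 14 = 7*14 = 5
  bit 3 = 0: r = r^2 mod 31 = 5^2 = 25
  -> s = B^a = 25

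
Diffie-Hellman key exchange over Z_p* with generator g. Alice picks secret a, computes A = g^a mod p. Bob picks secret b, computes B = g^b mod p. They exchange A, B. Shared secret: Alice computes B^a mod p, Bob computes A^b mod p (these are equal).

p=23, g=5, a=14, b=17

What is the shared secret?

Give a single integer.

A = 5^14 mod 23  (bits of 14 = 1110)
  bit 0 = 1: r = r^2 * 5 mod 23 = 1^2 * 5 = 1*5 = 5
  bit 1 = 1: r = r^2 * 5 mod 23 = 5^2 * 5 = 2*5 = 10
  bit 2 = 1: r = r^2 * 5 mod 23 = 10^2 * 5 = 8*5 = 17
  bit 3 = 0: r = r^2 mod 23 = 17^2 = 13
  -> A = 13
B = 5^17 mod 23  (bits of 17 = 10001)
  bit 0 = 1: r = r^2 * 5 mod 23 = 1^2 * 5 = 1*5 = 5
  bit 1 = 0: r = r^2 mod 23 = 5^2 = 2
  bit 2 = 0: r = r^2 mod 23 = 2^2 = 4
  bit 3 = 0: r = r^2 mod 23 = 4^2 = 16
  bit 4 = 1: r = r^2 * 5 mod 23 = 16^2 * 5 = 3*5 = 15
  -> B = 15
s = B^a = 15^14 mod 23  (bits of 14 = 1110)
  bit 0 = 1: r = r^2 * 15 mod 23 = 1^2 * 15 = 1*15 = 15
  bit 1 = 1: r = r^2 * 15 mod 23 = 15^2 * 15 = 18*15 = 17
  bit 2 = 1: r = r^2 * 15 mod 23 = 17^2 * 15 = 13*15 = 11
  bit 3 = 0: r = r^2 mod 23 = 11^2 = 6
  -> s = B^a = 6

Answer: 6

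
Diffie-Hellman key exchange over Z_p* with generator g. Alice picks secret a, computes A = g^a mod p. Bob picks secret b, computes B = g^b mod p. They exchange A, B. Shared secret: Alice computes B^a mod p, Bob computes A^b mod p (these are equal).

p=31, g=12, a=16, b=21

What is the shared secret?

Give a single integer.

Answer: 2

Derivation:
A = 12^16 mod 31  (bits of 16 = 10000)
  bit 0 = 1: r = r^2 * 12 mod 31 = 1^2 * 12 = 1*12 = 12
  bit 1 = 0: r = r^2 mod 31 = 12^2 = 20
  bit 2 = 0: r = r^2 mod 31 = 20^2 = 28
  bit 3 = 0: r = r^2 mod 31 = 28^2 = 9
  bit 4 = 0: r = r^2 mod 31 = 9^2 = 19
  -> A = 19
B = 12^21 mod 31  (bits of 21 = 10101)
  bit 0 = 1: r = r^2 * 12 mod 31 = 1^2 * 12 = 1*12 = 12
  bit 1 = 0: r = r^2 mod 31 = 12^2 = 20
  bit 2 = 1: r = r^2 * 12 mod 31 = 20^2 * 12 = 28*12 = 26
  bit 3 = 0: r = r^2 mod 31 = 26^2 = 25
  bit 4 = 1: r = r^2 * 12 mod 31 = 25^2 * 12 = 5*12 = 29
  -> B = 29
s = B^a = 29^16 mod 31  (bits of 16 = 10000)
  bit 0 = 1: r = r^2 * 29 mod 31 = 1^2 * 29 = 1*29 = 29
  bit 1 = 0: r = r^2 mod 31 = 29^2 = 4
  bit 2 = 0: r = r^2 mod 31 = 4^2 = 16
  bit 3 = 0: r = r^2 mod 31 = 16^2 = 8
  bit 4 = 0: r = r^2 mod 31 = 8^2 = 2
  -> s = B^a = 2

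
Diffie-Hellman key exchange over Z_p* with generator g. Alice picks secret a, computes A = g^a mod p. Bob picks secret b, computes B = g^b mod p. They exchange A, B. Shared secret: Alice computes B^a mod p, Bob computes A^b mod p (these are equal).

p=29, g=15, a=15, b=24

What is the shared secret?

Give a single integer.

Answer: 16

Derivation:
A = 15^15 mod 29  (bits of 15 = 1111)
  bit 0 = 1: r = r^2 * 15 mod 29 = 1^2 * 15 = 1*15 = 15
  bit 1 = 1: r = r^2 * 15 mod 29 = 15^2 * 15 = 22*15 = 11
  bit 2 = 1: r = r^2 * 15 mod 29 = 11^2 * 15 = 5*15 = 17
  bit 3 = 1: r = r^2 * 15 mod 29 = 17^2 * 15 = 28*15 = 14
  -> A = 14
B = 15^24 mod 29  (bits of 24 = 11000)
  bit 0 = 1: r = r^2 * 15 mod 29 = 1^2 * 15 = 1*15 = 15
  bit 1 = 1: r = r^2 * 15 mod 29 = 15^2 * 15 = 22*15 = 11
  bit 2 = 0: r = r^2 mod 29 = 11^2 = 5
  bit 3 = 0: r = r^2 mod 29 = 5^2 = 25
  bit 4 = 0: r = r^2 mod 29 = 25^2 = 16
  -> B = 16
s = B^a = 16^15 mod 29  (bits of 15 = 1111)
  bit 0 = 1: r = r^2 * 16 mod 29 = 1^2 * 16 = 1*16 = 16
  bit 1 = 1: r = r^2 * 16 mod 29 = 16^2 * 16 = 24*16 = 7
  bit 2 = 1: r = r^2 * 16 mod 29 = 7^2 * 16 = 20*16 = 1
  bit 3 = 1: r = r^2 * 16 mod 29 = 1^2 * 16 = 1*16 = 16
  -> s = B^a = 16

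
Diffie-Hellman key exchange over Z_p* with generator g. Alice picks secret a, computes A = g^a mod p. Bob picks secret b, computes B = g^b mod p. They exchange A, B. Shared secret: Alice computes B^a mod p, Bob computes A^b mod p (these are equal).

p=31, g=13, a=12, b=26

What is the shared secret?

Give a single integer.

A = 13^12 mod 31  (bits of 12 = 1100)
  bit 0 = 1: r = r^2 * 13 mod 31 = 1^2 * 13 = 1*13 = 13
  bit 1 = 1: r = r^2 * 13 mod 31 = 13^2 * 13 = 14*13 = 27
  bit 2 = 0: r = r^2 mod 31 = 27^2 = 16
  bit 3 = 0: r = r^2 mod 31 = 16^2 = 8
  -> A = 8
B = 13^26 mod 31  (bits of 26 = 11010)
  bit 0 = 1: r = r^2 * 13 mod 31 = 1^2 * 13 = 1*13 = 13
  bit 1 = 1: r = r^2 * 13 mod 31 = 13^2 * 13 = 14*13 = 27
  bit 2 = 0: r = r^2 mod 31 = 27^2 = 16
  bit 3 = 1: r = r^2 * 13 mod 31 = 16^2 * 13 = 8*13 = 11
  bit 4 = 0: r = r^2 mod 31 = 11^2 = 28
  -> B = 28
s = B^a = 28^12 mod 31  (bits of 12 = 1100)
  bit 0 = 1: r = r^2 * 28 mod 31 = 1^2 * 28 = 1*28 = 28
  bit 1 = 1: r = r^2 * 28 mod 31 = 28^2 * 28 = 9*28 = 4
  bit 2 = 0: r = r^2 mod 31 = 4^2 = 16
  bit 3 = 0: r = r^2 mod 31 = 16^2 = 8
  -> s = B^a = 8

Answer: 8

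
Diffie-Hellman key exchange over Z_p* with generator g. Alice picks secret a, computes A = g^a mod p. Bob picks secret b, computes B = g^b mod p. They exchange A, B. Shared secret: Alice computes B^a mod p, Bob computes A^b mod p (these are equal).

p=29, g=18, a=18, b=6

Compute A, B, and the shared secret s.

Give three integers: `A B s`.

Answer: 4 9 7

Derivation:
A = 18^18 mod 29  (bits of 18 = 10010)
  bit 0 = 1: r = r^2 * 18 mod 29 = 1^2 * 18 = 1*18 = 18
  bit 1 = 0: r = r^2 mod 29 = 18^2 = 5
  bit 2 = 0: r = r^2 mod 29 = 5^2 = 25
  bit 3 = 1: r = r^2 * 18 mod 29 = 25^2 * 18 = 16*18 = 27
  bit 4 = 0: r = r^2 mod 29 = 27^2 = 4
  -> A = 4
B = 18^6 mod 29  (bits of 6 = 110)
  bit 0 = 1: r = r^2 * 18 mod 29 = 1^2 * 18 = 1*18 = 18
  bit 1 = 1: r = r^2 * 18 mod 29 = 18^2 * 18 = 5*18 = 3
  bit 2 = 0: r = r^2 mod 29 = 3^2 = 9
  -> B = 9
s = B^a = 9^18 mod 29  (bits of 18 = 10010)
  bit 0 = 1: r = r^2 * 9 mod 29 = 1^2 * 9 = 1*9 = 9
  bit 1 = 0: r = r^2 mod 29 = 9^2 = 23
  bit 2 = 0: r = r^2 mod 29 = 23^2 = 7
  bit 3 = 1: r = r^2 * 9 mod 29 = 7^2 * 9 = 20*9 = 6
  bit 4 = 0: r = r^2 mod 29 = 6^2 = 7
  -> s = B^a = 7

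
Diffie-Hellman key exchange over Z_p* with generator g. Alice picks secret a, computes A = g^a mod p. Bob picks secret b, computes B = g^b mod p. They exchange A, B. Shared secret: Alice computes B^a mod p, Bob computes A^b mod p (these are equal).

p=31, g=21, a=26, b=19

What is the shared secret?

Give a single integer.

Answer: 28

Derivation:
A = 21^26 mod 31  (bits of 26 = 11010)
  bit 0 = 1: r = r^2 * 21 mod 31 = 1^2 * 21 = 1*21 = 21
  bit 1 = 1: r = r^2 * 21 mod 31 = 21^2 * 21 = 7*21 = 23
  bit 2 = 0: r = r^2 mod 31 = 23^2 = 2
  bit 3 = 1: r = r^2 * 21 mod 31 = 2^2 * 21 = 4*21 = 22
  bit 4 = 0: r = r^2 mod 31 = 22^2 = 19
  -> A = 19
B = 21^19 mod 31  (bits of 19 = 10011)
  bit 0 = 1: r = r^2 * 21 mod 31 = 1^2 * 21 = 1*21 = 21
  bit 1 = 0: r = r^2 mod 31 = 21^2 = 7
  bit 2 = 0: r = r^2 mod 31 = 7^2 = 18
  bit 3 = 1: r = r^2 * 21 mod 31 = 18^2 * 21 = 14*21 = 15
  bit 4 = 1: r = r^2 * 21 mod 31 = 15^2 * 21 = 8*21 = 13
  -> B = 13
s = B^a = 13^26 mod 31  (bits of 26 = 11010)
  bit 0 = 1: r = r^2 * 13 mod 31 = 1^2 * 13 = 1*13 = 13
  bit 1 = 1: r = r^2 * 13 mod 31 = 13^2 * 13 = 14*13 = 27
  bit 2 = 0: r = r^2 mod 31 = 27^2 = 16
  bit 3 = 1: r = r^2 * 13 mod 31 = 16^2 * 13 = 8*13 = 11
  bit 4 = 0: r = r^2 mod 31 = 11^2 = 28
  -> s = B^a = 28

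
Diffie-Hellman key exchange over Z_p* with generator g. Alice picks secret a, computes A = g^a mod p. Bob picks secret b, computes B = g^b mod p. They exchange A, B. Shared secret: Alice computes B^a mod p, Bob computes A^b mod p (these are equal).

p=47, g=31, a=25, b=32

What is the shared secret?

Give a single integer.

A = 31^25 mod 47  (bits of 25 = 11001)
  bit 0 = 1: r = r^2 * 31 mod 47 = 1^2 * 31 = 1*31 = 31
  bit 1 = 1: r = r^2 * 31 mod 47 = 31^2 * 31 = 21*31 = 40
  bit 2 = 0: r = r^2 mod 47 = 40^2 = 2
  bit 3 = 0: r = r^2 mod 47 = 2^2 = 4
  bit 4 = 1: r = r^2 * 31 mod 47 = 4^2 * 31 = 16*31 = 26
  -> A = 26
B = 31^32 mod 47  (bits of 32 = 100000)
  bit 0 = 1: r = r^2 * 31 mod 47 = 1^2 * 31 = 1*31 = 31
  bit 1 = 0: r = r^2 mod 47 = 31^2 = 21
  bit 2 = 0: r = r^2 mod 47 = 21^2 = 18
  bit 3 = 0: r = r^2 mod 47 = 18^2 = 42
  bit 4 = 0: r = r^2 mod 47 = 42^2 = 25
  bit 5 = 0: r = r^2 mod 47 = 25^2 = 14
  -> B = 14
s = B^a = 14^25 mod 47  (bits of 25 = 11001)
  bit 0 = 1: r = r^2 * 14 mod 47 = 1^2 * 14 = 1*14 = 14
  bit 1 = 1: r = r^2 * 14 mod 47 = 14^2 * 14 = 8*14 = 18
  bit 2 = 0: r = r^2 mod 47 = 18^2 = 42
  bit 3 = 0: r = r^2 mod 47 = 42^2 = 25
  bit 4 = 1: r = r^2 * 14 mod 47 = 25^2 * 14 = 14*14 = 8
  -> s = B^a = 8

Answer: 8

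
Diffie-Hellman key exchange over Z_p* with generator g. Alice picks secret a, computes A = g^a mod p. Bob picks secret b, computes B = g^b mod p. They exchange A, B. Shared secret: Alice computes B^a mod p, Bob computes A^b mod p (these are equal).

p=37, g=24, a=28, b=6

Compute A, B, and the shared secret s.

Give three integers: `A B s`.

Answer: 33 11 26

Derivation:
A = 24^28 mod 37  (bits of 28 = 11100)
  bit 0 = 1: r = r^2 * 24 mod 37 = 1^2 * 24 = 1*24 = 24
  bit 1 = 1: r = r^2 * 24 mod 37 = 24^2 * 24 = 21*24 = 23
  bit 2 = 1: r = r^2 * 24 mod 37 = 23^2 * 24 = 11*24 = 5
  bit 3 = 0: r = r^2 mod 37 = 5^2 = 25
  bit 4 = 0: r = r^2 mod 37 = 25^2 = 33
  -> A = 33
B = 24^6 mod 37  (bits of 6 = 110)
  bit 0 = 1: r = r^2 * 24 mod 37 = 1^2 * 24 = 1*24 = 24
  bit 1 = 1: r = r^2 * 24 mod 37 = 24^2 * 24 = 21*24 = 23
  bit 2 = 0: r = r^2 mod 37 = 23^2 = 11
  -> B = 11
s = B^a = 11^28 mod 37  (bits of 28 = 11100)
  bit 0 = 1: r = r^2 * 11 mod 37 = 1^2 * 11 = 1*11 = 11
  bit 1 = 1: r = r^2 * 11 mod 37 = 11^2 * 11 = 10*11 = 36
  bit 2 = 1: r = r^2 * 11 mod 37 = 36^2 * 11 = 1*11 = 11
  bit 3 = 0: r = r^2 mod 37 = 11^2 = 10
  bit 4 = 0: r = r^2 mod 37 = 10^2 = 26
  -> s = B^a = 26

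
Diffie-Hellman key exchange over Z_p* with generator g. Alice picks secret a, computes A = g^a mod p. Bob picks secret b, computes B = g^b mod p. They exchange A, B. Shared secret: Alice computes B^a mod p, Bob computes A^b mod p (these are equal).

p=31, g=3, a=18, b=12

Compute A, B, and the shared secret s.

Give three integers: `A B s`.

A = 3^18 mod 31  (bits of 18 = 10010)
  bit 0 = 1: r = r^2 * 3 mod 31 = 1^2 * 3 = 1*3 = 3
  bit 1 = 0: r = r^2 mod 31 = 3^2 = 9
  bit 2 = 0: r = r^2 mod 31 = 9^2 = 19
  bit 3 = 1: r = r^2 * 3 mod 31 = 19^2 * 3 = 20*3 = 29
  bit 4 = 0: r = r^2 mod 31 = 29^2 = 4
  -> A = 4
B = 3^12 mod 31  (bits of 12 = 1100)
  bit 0 = 1: r = r^2 * 3 mod 31 = 1^2 * 3 = 1*3 = 3
  bit 1 = 1: r = r^2 * 3 mod 31 = 3^2 * 3 = 9*3 = 27
  bit 2 = 0: r = r^2 mod 31 = 27^2 = 16
  bit 3 = 0: r = r^2 mod 31 = 16^2 = 8
  -> B = 8
s = B^a = 8^18 mod 31  (bits of 18 = 10010)
  bit 0 = 1: r = r^2 * 8 mod 31 = 1^2 * 8 = 1*8 = 8
  bit 1 = 0: r = r^2 mod 31 = 8^2 = 2
  bit 2 = 0: r = r^2 mod 31 = 2^2 = 4
  bit 3 = 1: r = r^2 * 8 mod 31 = 4^2 * 8 = 16*8 = 4
  bit 4 = 0: r = r^2 mod 31 = 4^2 = 16
  -> s = B^a = 16

Answer: 4 8 16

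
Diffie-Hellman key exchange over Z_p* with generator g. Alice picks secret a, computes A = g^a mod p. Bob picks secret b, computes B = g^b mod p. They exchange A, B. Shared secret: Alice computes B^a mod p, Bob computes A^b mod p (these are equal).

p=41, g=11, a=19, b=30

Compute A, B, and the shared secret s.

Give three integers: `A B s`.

Answer: 26 32 9

Derivation:
A = 11^19 mod 41  (bits of 19 = 10011)
  bit 0 = 1: r = r^2 * 11 mod 41 = 1^2 * 11 = 1*11 = 11
  bit 1 = 0: r = r^2 mod 41 = 11^2 = 39
  bit 2 = 0: r = r^2 mod 41 = 39^2 = 4
  bit 3 = 1: r = r^2 * 11 mod 41 = 4^2 * 11 = 16*11 = 12
  bit 4 = 1: r = r^2 * 11 mod 41 = 12^2 * 11 = 21*11 = 26
  -> A = 26
B = 11^30 mod 41  (bits of 30 = 11110)
  bit 0 = 1: r = r^2 * 11 mod 41 = 1^2 * 11 = 1*11 = 11
  bit 1 = 1: r = r^2 * 11 mod 41 = 11^2 * 11 = 39*11 = 19
  bit 2 = 1: r = r^2 * 11 mod 41 = 19^2 * 11 = 33*11 = 35
  bit 3 = 1: r = r^2 * 11 mod 41 = 35^2 * 11 = 36*11 = 27
  bit 4 = 0: r = r^2 mod 41 = 27^2 = 32
  -> B = 32
s = B^a = 32^19 mod 41  (bits of 19 = 10011)
  bit 0 = 1: r = r^2 * 32 mod 41 = 1^2 * 32 = 1*32 = 32
  bit 1 = 0: r = r^2 mod 41 = 32^2 = 40
  bit 2 = 0: r = r^2 mod 41 = 40^2 = 1
  bit 3 = 1: r = r^2 * 32 mod 41 = 1^2 * 32 = 1*32 = 32
  bit 4 = 1: r = r^2 * 32 mod 41 = 32^2 * 32 = 40*32 = 9
  -> s = B^a = 9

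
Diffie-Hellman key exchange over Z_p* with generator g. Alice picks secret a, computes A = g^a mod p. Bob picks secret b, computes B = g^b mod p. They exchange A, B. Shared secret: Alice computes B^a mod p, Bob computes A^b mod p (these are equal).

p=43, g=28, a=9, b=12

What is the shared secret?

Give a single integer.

Answer: 21

Derivation:
A = 28^9 mod 43  (bits of 9 = 1001)
  bit 0 = 1: r = r^2 * 28 mod 43 = 1^2 * 28 = 1*28 = 28
  bit 1 = 0: r = r^2 mod 43 = 28^2 = 10
  bit 2 = 0: r = r^2 mod 43 = 10^2 = 14
  bit 3 = 1: r = r^2 * 28 mod 43 = 14^2 * 28 = 24*28 = 27
  -> A = 27
B = 28^12 mod 43  (bits of 12 = 1100)
  bit 0 = 1: r = r^2 * 28 mod 43 = 1^2 * 28 = 1*28 = 28
  bit 1 = 1: r = r^2 * 28 mod 43 = 28^2 * 28 = 10*28 = 22
  bit 2 = 0: r = r^2 mod 43 = 22^2 = 11
  bit 3 = 0: r = r^2 mod 43 = 11^2 = 35
  -> B = 35
s = B^a = 35^9 mod 43  (bits of 9 = 1001)
  bit 0 = 1: r = r^2 * 35 mod 43 = 1^2 * 35 = 1*35 = 35
  bit 1 = 0: r = r^2 mod 43 = 35^2 = 21
  bit 2 = 0: r = r^2 mod 43 = 21^2 = 11
  bit 3 = 1: r = r^2 * 35 mod 43 = 11^2 * 35 = 35*35 = 21
  -> s = B^a = 21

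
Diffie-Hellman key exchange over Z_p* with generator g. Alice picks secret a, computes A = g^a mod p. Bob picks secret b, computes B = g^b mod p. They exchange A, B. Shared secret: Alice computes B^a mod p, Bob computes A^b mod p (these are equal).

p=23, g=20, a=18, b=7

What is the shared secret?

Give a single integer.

A = 20^18 mod 23  (bits of 18 = 10010)
  bit 0 = 1: r = r^2 * 20 mod 23 = 1^2 * 20 = 1*20 = 20
  bit 1 = 0: r = r^2 mod 23 = 20^2 = 9
  bit 2 = 0: r = r^2 mod 23 = 9^2 = 12
  bit 3 = 1: r = r^2 * 20 mod 23 = 12^2 * 20 = 6*20 = 5
  bit 4 = 0: r = r^2 mod 23 = 5^2 = 2
  -> A = 2
B = 20^7 mod 23  (bits of 7 = 111)
  bit 0 = 1: r = r^2 * 20 mod 23 = 1^2 * 20 = 1*20 = 20
  bit 1 = 1: r = r^2 * 20 mod 23 = 20^2 * 20 = 9*20 = 19
  bit 2 = 1: r = r^2 * 20 mod 23 = 19^2 * 20 = 16*20 = 21
  -> B = 21
s = B^a = 21^18 mod 23  (bits of 18 = 10010)
  bit 0 = 1: r = r^2 * 21 mod 23 = 1^2 * 21 = 1*21 = 21
  bit 1 = 0: r = r^2 mod 23 = 21^2 = 4
  bit 2 = 0: r = r^2 mod 23 = 4^2 = 16
  bit 3 = 1: r = r^2 * 21 mod 23 = 16^2 * 21 = 3*21 = 17
  bit 4 = 0: r = r^2 mod 23 = 17^2 = 13
  -> s = B^a = 13

Answer: 13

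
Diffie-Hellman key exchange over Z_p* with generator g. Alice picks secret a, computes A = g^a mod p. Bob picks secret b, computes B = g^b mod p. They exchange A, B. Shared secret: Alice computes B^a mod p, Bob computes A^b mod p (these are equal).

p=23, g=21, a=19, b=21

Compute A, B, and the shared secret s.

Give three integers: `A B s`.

A = 21^19 mod 23  (bits of 19 = 10011)
  bit 0 = 1: r = r^2 * 21 mod 23 = 1^2 * 21 = 1*21 = 21
  bit 1 = 0: r = r^2 mod 23 = 21^2 = 4
  bit 2 = 0: r = r^2 mod 23 = 4^2 = 16
  bit 3 = 1: r = r^2 * 21 mod 23 = 16^2 * 21 = 3*21 = 17
  bit 4 = 1: r = r^2 * 21 mod 23 = 17^2 * 21 = 13*21 = 20
  -> A = 20
B = 21^21 mod 23  (bits of 21 = 10101)
  bit 0 = 1: r = r^2 * 21 mod 23 = 1^2 * 21 = 1*21 = 21
  bit 1 = 0: r = r^2 mod 23 = 21^2 = 4
  bit 2 = 1: r = r^2 * 21 mod 23 = 4^2 * 21 = 16*21 = 14
  bit 3 = 0: r = r^2 mod 23 = 14^2 = 12
  bit 4 = 1: r = r^2 * 21 mod 23 = 12^2 * 21 = 6*21 = 11
  -> B = 11
s = B^a = 11^19 mod 23  (bits of 19 = 10011)
  bit 0 = 1: r = r^2 * 11 mod 23 = 1^2 * 11 = 1*11 = 11
  bit 1 = 0: r = r^2 mod 23 = 11^2 = 6
  bit 2 = 0: r = r^2 mod 23 = 6^2 = 13
  bit 3 = 1: r = r^2 * 11 mod 23 = 13^2 * 11 = 8*11 = 19
  bit 4 = 1: r = r^2 * 11 mod 23 = 19^2 * 11 = 16*11 = 15
  -> s = B^a = 15

Answer: 20 11 15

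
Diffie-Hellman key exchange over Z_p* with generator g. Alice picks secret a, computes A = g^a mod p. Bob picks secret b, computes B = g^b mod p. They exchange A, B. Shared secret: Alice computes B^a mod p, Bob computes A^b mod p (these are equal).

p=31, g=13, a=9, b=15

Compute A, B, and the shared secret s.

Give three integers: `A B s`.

Answer: 29 30 30

Derivation:
A = 13^9 mod 31  (bits of 9 = 1001)
  bit 0 = 1: r = r^2 * 13 mod 31 = 1^2 * 13 = 1*13 = 13
  bit 1 = 0: r = r^2 mod 31 = 13^2 = 14
  bit 2 = 0: r = r^2 mod 31 = 14^2 = 10
  bit 3 = 1: r = r^2 * 13 mod 31 = 10^2 * 13 = 7*13 = 29
  -> A = 29
B = 13^15 mod 31  (bits of 15 = 1111)
  bit 0 = 1: r = r^2 * 13 mod 31 = 1^2 * 13 = 1*13 = 13
  bit 1 = 1: r = r^2 * 13 mod 31 = 13^2 * 13 = 14*13 = 27
  bit 2 = 1: r = r^2 * 13 mod 31 = 27^2 * 13 = 16*13 = 22
  bit 3 = 1: r = r^2 * 13 mod 31 = 22^2 * 13 = 19*13 = 30
  -> B = 30
s = B^a = 30^9 mod 31  (bits of 9 = 1001)
  bit 0 = 1: r = r^2 * 30 mod 31 = 1^2 * 30 = 1*30 = 30
  bit 1 = 0: r = r^2 mod 31 = 30^2 = 1
  bit 2 = 0: r = r^2 mod 31 = 1^2 = 1
  bit 3 = 1: r = r^2 * 30 mod 31 = 1^2 * 30 = 1*30 = 30
  -> s = B^a = 30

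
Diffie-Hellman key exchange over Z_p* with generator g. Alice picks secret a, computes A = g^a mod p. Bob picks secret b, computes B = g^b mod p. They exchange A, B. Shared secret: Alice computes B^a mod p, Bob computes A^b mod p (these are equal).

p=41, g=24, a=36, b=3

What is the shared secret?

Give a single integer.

Answer: 25

Derivation:
A = 24^36 mod 41  (bits of 36 = 100100)
  bit 0 = 1: r = r^2 * 24 mod 41 = 1^2 * 24 = 1*24 = 24
  bit 1 = 0: r = r^2 mod 41 = 24^2 = 2
  bit 2 = 0: r = r^2 mod 41 = 2^2 = 4
  bit 3 = 1: r = r^2 * 24 mod 41 = 4^2 * 24 = 16*24 = 15
  bit 4 = 0: r = r^2 mod 41 = 15^2 = 20
  bit 5 = 0: r = r^2 mod 41 = 20^2 = 31
  -> A = 31
B = 24^3 mod 41  (bits of 3 = 11)
  bit 0 = 1: r = r^2 * 24 mod 41 = 1^2 * 24 = 1*24 = 24
  bit 1 = 1: r = r^2 * 24 mod 41 = 24^2 * 24 = 2*24 = 7
  -> B = 7
s = B^a = 7^36 mod 41  (bits of 36 = 100100)
  bit 0 = 1: r = r^2 * 7 mod 41 = 1^2 * 7 = 1*7 = 7
  bit 1 = 0: r = r^2 mod 41 = 7^2 = 8
  bit 2 = 0: r = r^2 mod 41 = 8^2 = 23
  bit 3 = 1: r = r^2 * 7 mod 41 = 23^2 * 7 = 37*7 = 13
  bit 4 = 0: r = r^2 mod 41 = 13^2 = 5
  bit 5 = 0: r = r^2 mod 41 = 5^2 = 25
  -> s = B^a = 25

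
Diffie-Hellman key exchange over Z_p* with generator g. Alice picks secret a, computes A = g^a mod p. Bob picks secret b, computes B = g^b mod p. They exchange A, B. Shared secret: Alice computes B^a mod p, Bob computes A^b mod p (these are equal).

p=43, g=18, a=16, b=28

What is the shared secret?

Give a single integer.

A = 18^16 mod 43  (bits of 16 = 10000)
  bit 0 = 1: r = r^2 * 18 mod 43 = 1^2 * 18 = 1*18 = 18
  bit 1 = 0: r = r^2 mod 43 = 18^2 = 23
  bit 2 = 0: r = r^2 mod 43 = 23^2 = 13
  bit 3 = 0: r = r^2 mod 43 = 13^2 = 40
  bit 4 = 0: r = r^2 mod 43 = 40^2 = 9
  -> A = 9
B = 18^28 mod 43  (bits of 28 = 11100)
  bit 0 = 1: r = r^2 * 18 mod 43 = 1^2 * 18 = 1*18 = 18
  bit 1 = 1: r = r^2 * 18 mod 43 = 18^2 * 18 = 23*18 = 27
  bit 2 = 1: r = r^2 * 18 mod 43 = 27^2 * 18 = 41*18 = 7
  bit 3 = 0: r = r^2 mod 43 = 7^2 = 6
  bit 4 = 0: r = r^2 mod 43 = 6^2 = 36
  -> B = 36
s = B^a = 36^16 mod 43  (bits of 16 = 10000)
  bit 0 = 1: r = r^2 * 36 mod 43 = 1^2 * 36 = 1*36 = 36
  bit 1 = 0: r = r^2 mod 43 = 36^2 = 6
  bit 2 = 0: r = r^2 mod 43 = 6^2 = 36
  bit 3 = 0: r = r^2 mod 43 = 36^2 = 6
  bit 4 = 0: r = r^2 mod 43 = 6^2 = 36
  -> s = B^a = 36

Answer: 36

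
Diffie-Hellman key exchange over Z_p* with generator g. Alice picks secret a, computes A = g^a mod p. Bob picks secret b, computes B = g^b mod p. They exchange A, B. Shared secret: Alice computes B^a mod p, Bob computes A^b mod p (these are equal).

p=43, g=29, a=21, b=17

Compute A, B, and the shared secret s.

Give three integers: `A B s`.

Answer: 42 5 42

Derivation:
A = 29^21 mod 43  (bits of 21 = 10101)
  bit 0 = 1: r = r^2 * 29 mod 43 = 1^2 * 29 = 1*29 = 29
  bit 1 = 0: r = r^2 mod 43 = 29^2 = 24
  bit 2 = 1: r = r^2 * 29 mod 43 = 24^2 * 29 = 17*29 = 20
  bit 3 = 0: r = r^2 mod 43 = 20^2 = 13
  bit 4 = 1: r = r^2 * 29 mod 43 = 13^2 * 29 = 40*29 = 42
  -> A = 42
B = 29^17 mod 43  (bits of 17 = 10001)
  bit 0 = 1: r = r^2 * 29 mod 43 = 1^2 * 29 = 1*29 = 29
  bit 1 = 0: r = r^2 mod 43 = 29^2 = 24
  bit 2 = 0: r = r^2 mod 43 = 24^2 = 17
  bit 3 = 0: r = r^2 mod 43 = 17^2 = 31
  bit 4 = 1: r = r^2 * 29 mod 43 = 31^2 * 29 = 15*29 = 5
  -> B = 5
s = B^a = 5^21 mod 43  (bits of 21 = 10101)
  bit 0 = 1: r = r^2 * 5 mod 43 = 1^2 * 5 = 1*5 = 5
  bit 1 = 0: r = r^2 mod 43 = 5^2 = 25
  bit 2 = 1: r = r^2 * 5 mod 43 = 25^2 * 5 = 23*5 = 29
  bit 3 = 0: r = r^2 mod 43 = 29^2 = 24
  bit 4 = 1: r = r^2 * 5 mod 43 = 24^2 * 5 = 17*5 = 42
  -> s = B^a = 42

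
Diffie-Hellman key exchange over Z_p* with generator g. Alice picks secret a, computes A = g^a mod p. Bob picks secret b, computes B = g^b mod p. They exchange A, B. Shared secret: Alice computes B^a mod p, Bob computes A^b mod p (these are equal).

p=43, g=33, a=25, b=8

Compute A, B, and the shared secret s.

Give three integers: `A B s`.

Answer: 19 17 15

Derivation:
A = 33^25 mod 43  (bits of 25 = 11001)
  bit 0 = 1: r = r^2 * 33 mod 43 = 1^2 * 33 = 1*33 = 33
  bit 1 = 1: r = r^2 * 33 mod 43 = 33^2 * 33 = 14*33 = 32
  bit 2 = 0: r = r^2 mod 43 = 32^2 = 35
  bit 3 = 0: r = r^2 mod 43 = 35^2 = 21
  bit 4 = 1: r = r^2 * 33 mod 43 = 21^2 * 33 = 11*33 = 19
  -> A = 19
B = 33^8 mod 43  (bits of 8 = 1000)
  bit 0 = 1: r = r^2 * 33 mod 43 = 1^2 * 33 = 1*33 = 33
  bit 1 = 0: r = r^2 mod 43 = 33^2 = 14
  bit 2 = 0: r = r^2 mod 43 = 14^2 = 24
  bit 3 = 0: r = r^2 mod 43 = 24^2 = 17
  -> B = 17
s = B^a = 17^25 mod 43  (bits of 25 = 11001)
  bit 0 = 1: r = r^2 * 17 mod 43 = 1^2 * 17 = 1*17 = 17
  bit 1 = 1: r = r^2 * 17 mod 43 = 17^2 * 17 = 31*17 = 11
  bit 2 = 0: r = r^2 mod 43 = 11^2 = 35
  bit 3 = 0: r = r^2 mod 43 = 35^2 = 21
  bit 4 = 1: r = r^2 * 17 mod 43 = 21^2 * 17 = 11*17 = 15
  -> s = B^a = 15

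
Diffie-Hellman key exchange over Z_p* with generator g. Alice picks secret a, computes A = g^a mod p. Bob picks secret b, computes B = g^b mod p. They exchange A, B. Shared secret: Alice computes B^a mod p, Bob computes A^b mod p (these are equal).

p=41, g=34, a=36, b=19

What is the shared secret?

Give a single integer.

Answer: 23

Derivation:
A = 34^36 mod 41  (bits of 36 = 100100)
  bit 0 = 1: r = r^2 * 34 mod 41 = 1^2 * 34 = 1*34 = 34
  bit 1 = 0: r = r^2 mod 41 = 34^2 = 8
  bit 2 = 0: r = r^2 mod 41 = 8^2 = 23
  bit 3 = 1: r = r^2 * 34 mod 41 = 23^2 * 34 = 37*34 = 28
  bit 4 = 0: r = r^2 mod 41 = 28^2 = 5
  bit 5 = 0: r = r^2 mod 41 = 5^2 = 25
  -> A = 25
B = 34^19 mod 41  (bits of 19 = 10011)
  bit 0 = 1: r = r^2 * 34 mod 41 = 1^2 * 34 = 1*34 = 34
  bit 1 = 0: r = r^2 mod 41 = 34^2 = 8
  bit 2 = 0: r = r^2 mod 41 = 8^2 = 23
  bit 3 = 1: r = r^2 * 34 mod 41 = 23^2 * 34 = 37*34 = 28
  bit 4 = 1: r = r^2 * 34 mod 41 = 28^2 * 34 = 5*34 = 6
  -> B = 6
s = B^a = 6^36 mod 41  (bits of 36 = 100100)
  bit 0 = 1: r = r^2 * 6 mod 41 = 1^2 * 6 = 1*6 = 6
  bit 1 = 0: r = r^2 mod 41 = 6^2 = 36
  bit 2 = 0: r = r^2 mod 41 = 36^2 = 25
  bit 3 = 1: r = r^2 * 6 mod 41 = 25^2 * 6 = 10*6 = 19
  bit 4 = 0: r = r^2 mod 41 = 19^2 = 33
  bit 5 = 0: r = r^2 mod 41 = 33^2 = 23
  -> s = B^a = 23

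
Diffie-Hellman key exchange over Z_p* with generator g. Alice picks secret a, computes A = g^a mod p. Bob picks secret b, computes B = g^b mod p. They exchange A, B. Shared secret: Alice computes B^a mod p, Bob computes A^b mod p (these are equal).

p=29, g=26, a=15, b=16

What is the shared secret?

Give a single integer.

A = 26^15 mod 29  (bits of 15 = 1111)
  bit 0 = 1: r = r^2 * 26 mod 29 = 1^2 * 26 = 1*26 = 26
  bit 1 = 1: r = r^2 * 26 mod 29 = 26^2 * 26 = 9*26 = 2
  bit 2 = 1: r = r^2 * 26 mod 29 = 2^2 * 26 = 4*26 = 17
  bit 3 = 1: r = r^2 * 26 mod 29 = 17^2 * 26 = 28*26 = 3
  -> A = 3
B = 26^16 mod 29  (bits of 16 = 10000)
  bit 0 = 1: r = r^2 * 26 mod 29 = 1^2 * 26 = 1*26 = 26
  bit 1 = 0: r = r^2 mod 29 = 26^2 = 9
  bit 2 = 0: r = r^2 mod 29 = 9^2 = 23
  bit 3 = 0: r = r^2 mod 29 = 23^2 = 7
  bit 4 = 0: r = r^2 mod 29 = 7^2 = 20
  -> B = 20
s = B^a = 20^15 mod 29  (bits of 15 = 1111)
  bit 0 = 1: r = r^2 * 20 mod 29 = 1^2 * 20 = 1*20 = 20
  bit 1 = 1: r = r^2 * 20 mod 29 = 20^2 * 20 = 23*20 = 25
  bit 2 = 1: r = r^2 * 20 mod 29 = 25^2 * 20 = 16*20 = 1
  bit 3 = 1: r = r^2 * 20 mod 29 = 1^2 * 20 = 1*20 = 20
  -> s = B^a = 20

Answer: 20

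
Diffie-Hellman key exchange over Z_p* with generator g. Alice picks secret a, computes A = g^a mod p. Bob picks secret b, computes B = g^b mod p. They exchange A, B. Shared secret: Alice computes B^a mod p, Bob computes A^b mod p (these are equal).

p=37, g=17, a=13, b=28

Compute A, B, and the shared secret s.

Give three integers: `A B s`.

A = 17^13 mod 37  (bits of 13 = 1101)
  bit 0 = 1: r = r^2 * 17 mod 37 = 1^2 * 17 = 1*17 = 17
  bit 1 = 1: r = r^2 * 17 mod 37 = 17^2 * 17 = 30*17 = 29
  bit 2 = 0: r = r^2 mod 37 = 29^2 = 27
  bit 3 = 1: r = r^2 * 17 mod 37 = 27^2 * 17 = 26*17 = 35
  -> A = 35
B = 17^28 mod 37  (bits of 28 = 11100)
  bit 0 = 1: r = r^2 * 17 mod 37 = 1^2 * 17 = 1*17 = 17
  bit 1 = 1: r = r^2 * 17 mod 37 = 17^2 * 17 = 30*17 = 29
  bit 2 = 1: r = r^2 * 17 mod 37 = 29^2 * 17 = 27*17 = 15
  bit 3 = 0: r = r^2 mod 37 = 15^2 = 3
  bit 4 = 0: r = r^2 mod 37 = 3^2 = 9
  -> B = 9
s = B^a = 9^13 mod 37  (bits of 13 = 1101)
  bit 0 = 1: r = r^2 * 9 mod 37 = 1^2 * 9 = 1*9 = 9
  bit 1 = 1: r = r^2 * 9 mod 37 = 9^2 * 9 = 7*9 = 26
  bit 2 = 0: r = r^2 mod 37 = 26^2 = 10
  bit 3 = 1: r = r^2 * 9 mod 37 = 10^2 * 9 = 26*9 = 12
  -> s = B^a = 12

Answer: 35 9 12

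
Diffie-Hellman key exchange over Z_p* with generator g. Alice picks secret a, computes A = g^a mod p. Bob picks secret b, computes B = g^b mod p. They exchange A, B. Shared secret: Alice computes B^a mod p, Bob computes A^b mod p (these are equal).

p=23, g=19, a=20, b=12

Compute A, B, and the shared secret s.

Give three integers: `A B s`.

Answer: 13 4 13

Derivation:
A = 19^20 mod 23  (bits of 20 = 10100)
  bit 0 = 1: r = r^2 * 19 mod 23 = 1^2 * 19 = 1*19 = 19
  bit 1 = 0: r = r^2 mod 23 = 19^2 = 16
  bit 2 = 1: r = r^2 * 19 mod 23 = 16^2 * 19 = 3*19 = 11
  bit 3 = 0: r = r^2 mod 23 = 11^2 = 6
  bit 4 = 0: r = r^2 mod 23 = 6^2 = 13
  -> A = 13
B = 19^12 mod 23  (bits of 12 = 1100)
  bit 0 = 1: r = r^2 * 19 mod 23 = 1^2 * 19 = 1*19 = 19
  bit 1 = 1: r = r^2 * 19 mod 23 = 19^2 * 19 = 16*19 = 5
  bit 2 = 0: r = r^2 mod 23 = 5^2 = 2
  bit 3 = 0: r = r^2 mod 23 = 2^2 = 4
  -> B = 4
s = B^a = 4^20 mod 23  (bits of 20 = 10100)
  bit 0 = 1: r = r^2 * 4 mod 23 = 1^2 * 4 = 1*4 = 4
  bit 1 = 0: r = r^2 mod 23 = 4^2 = 16
  bit 2 = 1: r = r^2 * 4 mod 23 = 16^2 * 4 = 3*4 = 12
  bit 3 = 0: r = r^2 mod 23 = 12^2 = 6
  bit 4 = 0: r = r^2 mod 23 = 6^2 = 13
  -> s = B^a = 13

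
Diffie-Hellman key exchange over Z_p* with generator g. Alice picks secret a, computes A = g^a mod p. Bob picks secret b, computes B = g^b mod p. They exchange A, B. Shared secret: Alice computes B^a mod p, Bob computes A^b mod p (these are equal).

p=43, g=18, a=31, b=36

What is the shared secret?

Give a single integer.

Answer: 16

Derivation:
A = 18^31 mod 43  (bits of 31 = 11111)
  bit 0 = 1: r = r^2 * 18 mod 43 = 1^2 * 18 = 1*18 = 18
  bit 1 = 1: r = r^2 * 18 mod 43 = 18^2 * 18 = 23*18 = 27
  bit 2 = 1: r = r^2 * 18 mod 43 = 27^2 * 18 = 41*18 = 7
  bit 3 = 1: r = r^2 * 18 mod 43 = 7^2 * 18 = 6*18 = 22
  bit 4 = 1: r = r^2 * 18 mod 43 = 22^2 * 18 = 11*18 = 26
  -> A = 26
B = 18^36 mod 43  (bits of 36 = 100100)
  bit 0 = 1: r = r^2 * 18 mod 43 = 1^2 * 18 = 1*18 = 18
  bit 1 = 0: r = r^2 mod 43 = 18^2 = 23
  bit 2 = 0: r = r^2 mod 43 = 23^2 = 13
  bit 3 = 1: r = r^2 * 18 mod 43 = 13^2 * 18 = 40*18 = 32
  bit 4 = 0: r = r^2 mod 43 = 32^2 = 35
  bit 5 = 0: r = r^2 mod 43 = 35^2 = 21
  -> B = 21
s = B^a = 21^31 mod 43  (bits of 31 = 11111)
  bit 0 = 1: r = r^2 * 21 mod 43 = 1^2 * 21 = 1*21 = 21
  bit 1 = 1: r = r^2 * 21 mod 43 = 21^2 * 21 = 11*21 = 16
  bit 2 = 1: r = r^2 * 21 mod 43 = 16^2 * 21 = 41*21 = 1
  bit 3 = 1: r = r^2 * 21 mod 43 = 1^2 * 21 = 1*21 = 21
  bit 4 = 1: r = r^2 * 21 mod 43 = 21^2 * 21 = 11*21 = 16
  -> s = B^a = 16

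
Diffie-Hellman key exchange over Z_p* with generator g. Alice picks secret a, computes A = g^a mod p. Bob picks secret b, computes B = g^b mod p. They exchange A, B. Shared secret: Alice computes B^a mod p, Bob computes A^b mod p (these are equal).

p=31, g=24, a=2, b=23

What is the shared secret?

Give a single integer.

Answer: 7

Derivation:
A = 24^2 mod 31  (bits of 2 = 10)
  bit 0 = 1: r = r^2 * 24 mod 31 = 1^2 * 24 = 1*24 = 24
  bit 1 = 0: r = r^2 mod 31 = 24^2 = 18
  -> A = 18
B = 24^23 mod 31  (bits of 23 = 10111)
  bit 0 = 1: r = r^2 * 24 mod 31 = 1^2 * 24 = 1*24 = 24
  bit 1 = 0: r = r^2 mod 31 = 24^2 = 18
  bit 2 = 1: r = r^2 * 24 mod 31 = 18^2 * 24 = 14*24 = 26
  bit 3 = 1: r = r^2 * 24 mod 31 = 26^2 * 24 = 25*24 = 11
  bit 4 = 1: r = r^2 * 24 mod 31 = 11^2 * 24 = 28*24 = 21
  -> B = 21
s = B^a = 21^2 mod 31  (bits of 2 = 10)
  bit 0 = 1: r = r^2 * 21 mod 31 = 1^2 * 21 = 1*21 = 21
  bit 1 = 0: r = r^2 mod 31 = 21^2 = 7
  -> s = B^a = 7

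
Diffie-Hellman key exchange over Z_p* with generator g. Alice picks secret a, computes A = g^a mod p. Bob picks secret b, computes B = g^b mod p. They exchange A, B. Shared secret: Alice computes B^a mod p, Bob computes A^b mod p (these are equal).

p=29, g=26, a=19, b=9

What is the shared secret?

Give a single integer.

A = 26^19 mod 29  (bits of 19 = 10011)
  bit 0 = 1: r = r^2 * 26 mod 29 = 1^2 * 26 = 1*26 = 26
  bit 1 = 0: r = r^2 mod 29 = 26^2 = 9
  bit 2 = 0: r = r^2 mod 29 = 9^2 = 23
  bit 3 = 1: r = r^2 * 26 mod 29 = 23^2 * 26 = 7*26 = 8
  bit 4 = 1: r = r^2 * 26 mod 29 = 8^2 * 26 = 6*26 = 11
  -> A = 11
B = 26^9 mod 29  (bits of 9 = 1001)
  bit 0 = 1: r = r^2 * 26 mod 29 = 1^2 * 26 = 1*26 = 26
  bit 1 = 0: r = r^2 mod 29 = 26^2 = 9
  bit 2 = 0: r = r^2 mod 29 = 9^2 = 23
  bit 3 = 1: r = r^2 * 26 mod 29 = 23^2 * 26 = 7*26 = 8
  -> B = 8
s = B^a = 8^19 mod 29  (bits of 19 = 10011)
  bit 0 = 1: r = r^2 * 8 mod 29 = 1^2 * 8 = 1*8 = 8
  bit 1 = 0: r = r^2 mod 29 = 8^2 = 6
  bit 2 = 0: r = r^2 mod 29 = 6^2 = 7
  bit 3 = 1: r = r^2 * 8 mod 29 = 7^2 * 8 = 20*8 = 15
  bit 4 = 1: r = r^2 * 8 mod 29 = 15^2 * 8 = 22*8 = 2
  -> s = B^a = 2

Answer: 2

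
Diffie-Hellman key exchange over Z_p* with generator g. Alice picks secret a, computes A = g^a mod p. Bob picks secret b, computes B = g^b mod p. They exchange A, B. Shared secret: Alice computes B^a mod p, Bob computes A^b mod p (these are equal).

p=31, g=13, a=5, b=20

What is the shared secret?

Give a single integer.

A = 13^5 mod 31  (bits of 5 = 101)
  bit 0 = 1: r = r^2 * 13 mod 31 = 1^2 * 13 = 1*13 = 13
  bit 1 = 0: r = r^2 mod 31 = 13^2 = 14
  bit 2 = 1: r = r^2 * 13 mod 31 = 14^2 * 13 = 10*13 = 6
  -> A = 6
B = 13^20 mod 31  (bits of 20 = 10100)
  bit 0 = 1: r = r^2 * 13 mod 31 = 1^2 * 13 = 1*13 = 13
  bit 1 = 0: r = r^2 mod 31 = 13^2 = 14
  bit 2 = 1: r = r^2 * 13 mod 31 = 14^2 * 13 = 10*13 = 6
  bit 3 = 0: r = r^2 mod 31 = 6^2 = 5
  bit 4 = 0: r = r^2 mod 31 = 5^2 = 25
  -> B = 25
s = B^a = 25^5 mod 31  (bits of 5 = 101)
  bit 0 = 1: r = r^2 * 25 mod 31 = 1^2 * 25 = 1*25 = 25
  bit 1 = 0: r = r^2 mod 31 = 25^2 = 5
  bit 2 = 1: r = r^2 * 25 mod 31 = 5^2 * 25 = 25*25 = 5
  -> s = B^a = 5

Answer: 5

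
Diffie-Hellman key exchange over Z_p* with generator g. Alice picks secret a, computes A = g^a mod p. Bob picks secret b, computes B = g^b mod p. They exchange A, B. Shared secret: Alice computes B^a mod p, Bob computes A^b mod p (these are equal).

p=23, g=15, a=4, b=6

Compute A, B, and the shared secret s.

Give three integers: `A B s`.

A = 15^4 mod 23  (bits of 4 = 100)
  bit 0 = 1: r = r^2 * 15 mod 23 = 1^2 * 15 = 1*15 = 15
  bit 1 = 0: r = r^2 mod 23 = 15^2 = 18
  bit 2 = 0: r = r^2 mod 23 = 18^2 = 2
  -> A = 2
B = 15^6 mod 23  (bits of 6 = 110)
  bit 0 = 1: r = r^2 * 15 mod 23 = 1^2 * 15 = 1*15 = 15
  bit 1 = 1: r = r^2 * 15 mod 23 = 15^2 * 15 = 18*15 = 17
  bit 2 = 0: r = r^2 mod 23 = 17^2 = 13
  -> B = 13
s = B^a = 13^4 mod 23  (bits of 4 = 100)
  bit 0 = 1: r = r^2 * 13 mod 23 = 1^2 * 13 = 1*13 = 13
  bit 1 = 0: r = r^2 mod 23 = 13^2 = 8
  bit 2 = 0: r = r^2 mod 23 = 8^2 = 18
  -> s = B^a = 18

Answer: 2 13 18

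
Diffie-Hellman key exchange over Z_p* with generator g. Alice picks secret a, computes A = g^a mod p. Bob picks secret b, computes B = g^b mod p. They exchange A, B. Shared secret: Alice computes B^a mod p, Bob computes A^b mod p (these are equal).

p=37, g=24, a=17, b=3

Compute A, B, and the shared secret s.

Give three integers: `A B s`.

Answer: 20 23 8

Derivation:
A = 24^17 mod 37  (bits of 17 = 10001)
  bit 0 = 1: r = r^2 * 24 mod 37 = 1^2 * 24 = 1*24 = 24
  bit 1 = 0: r = r^2 mod 37 = 24^2 = 21
  bit 2 = 0: r = r^2 mod 37 = 21^2 = 34
  bit 3 = 0: r = r^2 mod 37 = 34^2 = 9
  bit 4 = 1: r = r^2 * 24 mod 37 = 9^2 * 24 = 7*24 = 20
  -> A = 20
B = 24^3 mod 37  (bits of 3 = 11)
  bit 0 = 1: r = r^2 * 24 mod 37 = 1^2 * 24 = 1*24 = 24
  bit 1 = 1: r = r^2 * 24 mod 37 = 24^2 * 24 = 21*24 = 23
  -> B = 23
s = B^a = 23^17 mod 37  (bits of 17 = 10001)
  bit 0 = 1: r = r^2 * 23 mod 37 = 1^2 * 23 = 1*23 = 23
  bit 1 = 0: r = r^2 mod 37 = 23^2 = 11
  bit 2 = 0: r = r^2 mod 37 = 11^2 = 10
  bit 3 = 0: r = r^2 mod 37 = 10^2 = 26
  bit 4 = 1: r = r^2 * 23 mod 37 = 26^2 * 23 = 10*23 = 8
  -> s = B^a = 8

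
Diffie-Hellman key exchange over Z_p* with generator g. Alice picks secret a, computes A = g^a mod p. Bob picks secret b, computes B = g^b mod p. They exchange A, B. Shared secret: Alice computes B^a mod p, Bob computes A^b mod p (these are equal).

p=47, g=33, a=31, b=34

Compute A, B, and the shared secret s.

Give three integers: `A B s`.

Answer: 40 32 36

Derivation:
A = 33^31 mod 47  (bits of 31 = 11111)
  bit 0 = 1: r = r^2 * 33 mod 47 = 1^2 * 33 = 1*33 = 33
  bit 1 = 1: r = r^2 * 33 mod 47 = 33^2 * 33 = 8*33 = 29
  bit 2 = 1: r = r^2 * 33 mod 47 = 29^2 * 33 = 42*33 = 23
  bit 3 = 1: r = r^2 * 33 mod 47 = 23^2 * 33 = 12*33 = 20
  bit 4 = 1: r = r^2 * 33 mod 47 = 20^2 * 33 = 24*33 = 40
  -> A = 40
B = 33^34 mod 47  (bits of 34 = 100010)
  bit 0 = 1: r = r^2 * 33 mod 47 = 1^2 * 33 = 1*33 = 33
  bit 1 = 0: r = r^2 mod 47 = 33^2 = 8
  bit 2 = 0: r = r^2 mod 47 = 8^2 = 17
  bit 3 = 0: r = r^2 mod 47 = 17^2 = 7
  bit 4 = 1: r = r^2 * 33 mod 47 = 7^2 * 33 = 2*33 = 19
  bit 5 = 0: r = r^2 mod 47 = 19^2 = 32
  -> B = 32
s = B^a = 32^31 mod 47  (bits of 31 = 11111)
  bit 0 = 1: r = r^2 * 32 mod 47 = 1^2 * 32 = 1*32 = 32
  bit 1 = 1: r = r^2 * 32 mod 47 = 32^2 * 32 = 37*32 = 9
  bit 2 = 1: r = r^2 * 32 mod 47 = 9^2 * 32 = 34*32 = 7
  bit 3 = 1: r = r^2 * 32 mod 47 = 7^2 * 32 = 2*32 = 17
  bit 4 = 1: r = r^2 * 32 mod 47 = 17^2 * 32 = 7*32 = 36
  -> s = B^a = 36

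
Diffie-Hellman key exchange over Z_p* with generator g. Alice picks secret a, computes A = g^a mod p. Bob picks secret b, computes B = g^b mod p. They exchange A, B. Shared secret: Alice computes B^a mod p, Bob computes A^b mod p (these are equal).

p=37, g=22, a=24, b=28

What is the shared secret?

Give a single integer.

Answer: 10

Derivation:
A = 22^24 mod 37  (bits of 24 = 11000)
  bit 0 = 1: r = r^2 * 22 mod 37 = 1^2 * 22 = 1*22 = 22
  bit 1 = 1: r = r^2 * 22 mod 37 = 22^2 * 22 = 3*22 = 29
  bit 2 = 0: r = r^2 mod 37 = 29^2 = 27
  bit 3 = 0: r = r^2 mod 37 = 27^2 = 26
  bit 4 = 0: r = r^2 mod 37 = 26^2 = 10
  -> A = 10
B = 22^28 mod 37  (bits of 28 = 11100)
  bit 0 = 1: r = r^2 * 22 mod 37 = 1^2 * 22 = 1*22 = 22
  bit 1 = 1: r = r^2 * 22 mod 37 = 22^2 * 22 = 3*22 = 29
  bit 2 = 1: r = r^2 * 22 mod 37 = 29^2 * 22 = 27*22 = 2
  bit 3 = 0: r = r^2 mod 37 = 2^2 = 4
  bit 4 = 0: r = r^2 mod 37 = 4^2 = 16
  -> B = 16
s = B^a = 16^24 mod 37  (bits of 24 = 11000)
  bit 0 = 1: r = r^2 * 16 mod 37 = 1^2 * 16 = 1*16 = 16
  bit 1 = 1: r = r^2 * 16 mod 37 = 16^2 * 16 = 34*16 = 26
  bit 2 = 0: r = r^2 mod 37 = 26^2 = 10
  bit 3 = 0: r = r^2 mod 37 = 10^2 = 26
  bit 4 = 0: r = r^2 mod 37 = 26^2 = 10
  -> s = B^a = 10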